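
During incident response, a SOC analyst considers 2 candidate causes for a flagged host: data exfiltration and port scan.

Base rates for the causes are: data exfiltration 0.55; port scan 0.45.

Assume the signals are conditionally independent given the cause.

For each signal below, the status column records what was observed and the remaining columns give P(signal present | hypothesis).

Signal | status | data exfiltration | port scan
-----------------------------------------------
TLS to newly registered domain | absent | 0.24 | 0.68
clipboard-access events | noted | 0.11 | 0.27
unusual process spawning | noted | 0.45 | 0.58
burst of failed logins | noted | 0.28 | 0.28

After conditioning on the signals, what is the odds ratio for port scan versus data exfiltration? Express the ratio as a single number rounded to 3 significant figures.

1.09

The normalizing constant cancels in an odds ratio, so compute prior × likelihood for the two hypotheses only (using 1 − P(present | H) for each absent signal):
  port scan: 0.45 × (1 − 0.68) × 0.27 × 0.58 × 0.28 = 0.0063141
  data exfiltration: 0.55 × (1 − 0.24) × 0.11 × 0.45 × 0.28 = 0.0057935
Posterior odds = 0.0063141 / 0.0057935 ≈ 1.09.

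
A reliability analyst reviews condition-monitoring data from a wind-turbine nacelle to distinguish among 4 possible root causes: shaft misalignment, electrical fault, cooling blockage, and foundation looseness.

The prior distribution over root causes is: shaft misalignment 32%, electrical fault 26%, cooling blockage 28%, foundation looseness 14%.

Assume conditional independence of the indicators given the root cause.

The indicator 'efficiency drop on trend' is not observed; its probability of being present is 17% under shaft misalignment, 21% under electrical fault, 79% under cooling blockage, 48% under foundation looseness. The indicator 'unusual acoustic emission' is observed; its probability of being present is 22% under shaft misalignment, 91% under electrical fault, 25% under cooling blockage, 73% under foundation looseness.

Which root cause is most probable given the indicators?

By Bayes' rule with conditional independence, the unnormalized weight for each hypothesis is prior × ∏ likelihoods (using 1 − P(present | H) for each absent indicator):
  shaft misalignment: 0.32 × (1 − 0.17) × 0.22 = 0.058432
  electrical fault: 0.26 × (1 − 0.21) × 0.91 = 0.18691
  cooling blockage: 0.28 × (1 − 0.79) × 0.25 = 0.0147
  foundation looseness: 0.14 × (1 − 0.48) × 0.73 = 0.053144
Marginal likelihood of the evidence = 0.31319.
P(shaft misalignment | evidence) ≈ 0.058432 / 0.31319 ≈ 0.187
P(electrical fault | evidence) ≈ 0.18691 / 0.31319 ≈ 0.597
P(cooling blockage | evidence) ≈ 0.0147 / 0.31319 ≈ 0.047
P(foundation looseness | evidence) ≈ 0.053144 / 0.31319 ≈ 0.170
The largest is 0.597, so electrical fault is most probable.

electrical fault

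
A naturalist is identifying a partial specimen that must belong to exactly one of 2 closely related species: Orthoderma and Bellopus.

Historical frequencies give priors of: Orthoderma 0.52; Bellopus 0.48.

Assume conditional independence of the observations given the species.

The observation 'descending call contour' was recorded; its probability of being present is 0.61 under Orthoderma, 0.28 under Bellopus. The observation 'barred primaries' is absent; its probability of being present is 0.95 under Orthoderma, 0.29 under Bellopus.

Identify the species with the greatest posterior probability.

Bellopus

Multiply each prior by the joint likelihood of the evidence pattern (using 1 − P(present | H) for each absent observation):
  Orthoderma: 0.52 × 0.61 × (1 − 0.95) = 0.01586
  Bellopus: 0.48 × 0.28 × (1 − 0.29) = 0.095424
Normalizing constant Z = 0.01586 + 0.095424 = 0.11128.
P(Orthoderma | evidence) ≈ 0.01586 / 0.11128 ≈ 0.143
P(Bellopus | evidence) ≈ 0.095424 / 0.11128 ≈ 0.857
The largest is 0.857, so Bellopus is most probable.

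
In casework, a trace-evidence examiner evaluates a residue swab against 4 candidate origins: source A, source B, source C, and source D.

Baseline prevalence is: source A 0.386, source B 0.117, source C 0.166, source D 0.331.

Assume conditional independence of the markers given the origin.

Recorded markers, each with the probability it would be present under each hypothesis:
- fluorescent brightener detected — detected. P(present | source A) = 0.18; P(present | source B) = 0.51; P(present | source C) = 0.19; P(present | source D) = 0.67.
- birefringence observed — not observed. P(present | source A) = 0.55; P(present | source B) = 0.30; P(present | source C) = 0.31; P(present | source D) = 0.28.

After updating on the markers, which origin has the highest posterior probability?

By Bayes' rule with conditional independence, the unnormalized weight for each hypothesis is prior × ∏ likelihoods (using 1 − P(present | H) for each absent marker):
  source A: 0.386 × 0.18 × (1 − 0.55) = 0.031266
  source B: 0.117 × 0.51 × (1 − 0.30) = 0.041769
  source C: 0.166 × 0.19 × (1 − 0.31) = 0.021763
  source D: 0.331 × 0.67 × (1 − 0.28) = 0.15967
Marginal likelihood of the evidence = 0.25447.
P(source A | evidence) ≈ 0.031266 / 0.25447 ≈ 0.123
P(source B | evidence) ≈ 0.041769 / 0.25447 ≈ 0.164
P(source C | evidence) ≈ 0.021763 / 0.25447 ≈ 0.086
P(source D | evidence) ≈ 0.15967 / 0.25447 ≈ 0.627
The largest is 0.627, so source D is most probable.

source D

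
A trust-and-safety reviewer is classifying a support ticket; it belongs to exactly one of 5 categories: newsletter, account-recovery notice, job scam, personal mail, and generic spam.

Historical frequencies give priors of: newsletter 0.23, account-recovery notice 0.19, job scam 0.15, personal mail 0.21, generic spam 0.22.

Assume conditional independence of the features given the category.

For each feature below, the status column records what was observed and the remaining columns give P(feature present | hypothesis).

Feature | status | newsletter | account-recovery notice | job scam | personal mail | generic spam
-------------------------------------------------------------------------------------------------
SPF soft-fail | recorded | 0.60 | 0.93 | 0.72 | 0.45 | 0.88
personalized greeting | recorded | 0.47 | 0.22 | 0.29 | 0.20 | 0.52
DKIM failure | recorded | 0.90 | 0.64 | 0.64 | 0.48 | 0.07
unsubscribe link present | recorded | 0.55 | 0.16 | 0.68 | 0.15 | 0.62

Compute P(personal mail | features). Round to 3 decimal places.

0.025

Multiply each prior by the joint likelihood of the feature pattern:
  newsletter: 0.23 × 0.60 × 0.47 × 0.90 × 0.55 = 0.032106
  account-recovery notice: 0.19 × 0.93 × 0.22 × 0.64 × 0.16 = 0.0039807
  job scam: 0.15 × 0.72 × 0.29 × 0.64 × 0.68 = 0.01363
  personal mail: 0.21 × 0.45 × 0.20 × 0.48 × 0.15 = 0.0013608
  generic spam: 0.22 × 0.88 × 0.52 × 0.07 × 0.62 = 0.0043692
Normalizing constant Z = 0.032106 + 0.0039807 + 0.01363 + 0.0013608 + 0.0043692 = 0.055447.
P(personal mail | evidence) = 0.0013608 / 0.055447 ≈ 0.025.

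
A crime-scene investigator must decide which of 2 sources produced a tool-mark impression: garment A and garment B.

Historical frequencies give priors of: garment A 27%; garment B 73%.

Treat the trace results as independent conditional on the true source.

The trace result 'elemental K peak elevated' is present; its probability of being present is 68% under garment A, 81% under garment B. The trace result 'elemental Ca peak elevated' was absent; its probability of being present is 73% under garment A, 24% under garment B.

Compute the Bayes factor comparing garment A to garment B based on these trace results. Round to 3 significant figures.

Joint likelihood of the trace result pattern under each hypothesis (using 1 − P(present | H) for each absent trace result):
  garment A: 0.68 × (1 − 0.73) = 0.1836
  garment B: 0.81 × (1 − 0.24) = 0.6156
Bayes factor = 0.1836 / 0.6156 ≈ 0.298

0.298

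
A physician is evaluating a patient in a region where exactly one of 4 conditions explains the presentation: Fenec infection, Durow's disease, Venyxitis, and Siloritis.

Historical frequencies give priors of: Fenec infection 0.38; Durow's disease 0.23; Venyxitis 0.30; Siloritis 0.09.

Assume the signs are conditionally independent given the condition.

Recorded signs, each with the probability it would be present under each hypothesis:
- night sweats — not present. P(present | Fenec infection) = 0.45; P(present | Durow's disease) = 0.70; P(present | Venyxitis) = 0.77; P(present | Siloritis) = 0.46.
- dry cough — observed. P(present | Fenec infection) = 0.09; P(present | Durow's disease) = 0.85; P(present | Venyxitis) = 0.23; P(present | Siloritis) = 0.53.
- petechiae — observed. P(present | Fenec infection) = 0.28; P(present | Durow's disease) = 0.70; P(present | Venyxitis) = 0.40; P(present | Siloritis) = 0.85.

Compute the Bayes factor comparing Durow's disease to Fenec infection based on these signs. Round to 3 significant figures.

Joint likelihood of the sign pattern under each hypothesis (using 1 − P(present | H) for each absent sign):
  Durow's disease: (1 − 0.70) × 0.85 × 0.70 = 0.1785
  Fenec infection: (1 − 0.45) × 0.09 × 0.28 = 0.01386
Bayes factor = 0.1785 / 0.01386 ≈ 12.9

12.9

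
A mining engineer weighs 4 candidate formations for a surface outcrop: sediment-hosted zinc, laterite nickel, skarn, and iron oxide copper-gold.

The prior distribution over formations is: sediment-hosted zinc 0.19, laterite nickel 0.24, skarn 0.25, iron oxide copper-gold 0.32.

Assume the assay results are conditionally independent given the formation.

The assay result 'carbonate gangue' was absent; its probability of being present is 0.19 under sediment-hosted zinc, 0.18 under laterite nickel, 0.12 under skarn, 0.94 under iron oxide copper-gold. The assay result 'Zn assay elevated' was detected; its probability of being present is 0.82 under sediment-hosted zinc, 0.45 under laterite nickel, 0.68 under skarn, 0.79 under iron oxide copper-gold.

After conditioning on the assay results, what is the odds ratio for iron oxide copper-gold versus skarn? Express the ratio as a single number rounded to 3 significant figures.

Posterior odds equal prior odds times the likelihood ratio; only the two competing hypotheses matter (using 1 − P(present | H) for each absent assay result).
  iron oxide copper-gold: 0.32 × (1 − 0.94) × 0.79 = 0.015168
  skarn: 0.25 × (1 − 0.12) × 0.68 = 0.1496
Posterior odds = 0.015168 / 0.1496 ≈ 0.101.

0.101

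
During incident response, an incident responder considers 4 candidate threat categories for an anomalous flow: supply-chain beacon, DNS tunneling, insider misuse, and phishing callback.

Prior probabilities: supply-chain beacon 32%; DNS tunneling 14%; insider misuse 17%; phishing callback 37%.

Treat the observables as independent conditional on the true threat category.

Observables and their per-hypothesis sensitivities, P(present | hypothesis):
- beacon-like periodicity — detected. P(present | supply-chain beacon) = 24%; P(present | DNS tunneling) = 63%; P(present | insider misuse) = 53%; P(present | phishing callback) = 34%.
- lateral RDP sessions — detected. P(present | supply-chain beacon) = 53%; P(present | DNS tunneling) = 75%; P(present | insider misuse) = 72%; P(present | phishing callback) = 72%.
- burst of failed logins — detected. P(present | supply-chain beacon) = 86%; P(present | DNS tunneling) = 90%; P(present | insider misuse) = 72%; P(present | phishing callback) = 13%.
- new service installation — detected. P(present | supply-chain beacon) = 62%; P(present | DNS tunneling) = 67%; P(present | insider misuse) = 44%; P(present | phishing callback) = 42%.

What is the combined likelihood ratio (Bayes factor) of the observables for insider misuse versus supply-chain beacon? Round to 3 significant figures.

Take the product of per-observable likelihoods under each hypothesis, then divide.
  insider misuse: 0.53 × 0.72 × 0.72 × 0.44 = 0.12089
  supply-chain beacon: 0.24 × 0.53 × 0.86 × 0.62 = 0.067823
Bayes factor = 0.12089 / 0.067823 ≈ 1.78

1.78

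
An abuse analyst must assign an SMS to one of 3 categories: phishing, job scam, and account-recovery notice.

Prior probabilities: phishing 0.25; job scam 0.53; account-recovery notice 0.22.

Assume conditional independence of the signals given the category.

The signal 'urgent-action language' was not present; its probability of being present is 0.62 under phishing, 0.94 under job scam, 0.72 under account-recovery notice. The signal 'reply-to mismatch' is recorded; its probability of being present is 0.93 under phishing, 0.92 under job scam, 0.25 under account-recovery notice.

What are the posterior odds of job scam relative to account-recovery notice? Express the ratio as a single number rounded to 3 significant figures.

Unnormalized posterior weight (prior times the signal likelihoods) for each of the two hypotheses (using 1 − P(present | H) for each absent signal):
  job scam: 0.53 × (1 − 0.94) × 0.92 = 0.029256
  account-recovery notice: 0.22 × (1 − 0.72) × 0.25 = 0.0154
Posterior odds = 0.029256 / 0.0154 ≈ 1.90.

1.90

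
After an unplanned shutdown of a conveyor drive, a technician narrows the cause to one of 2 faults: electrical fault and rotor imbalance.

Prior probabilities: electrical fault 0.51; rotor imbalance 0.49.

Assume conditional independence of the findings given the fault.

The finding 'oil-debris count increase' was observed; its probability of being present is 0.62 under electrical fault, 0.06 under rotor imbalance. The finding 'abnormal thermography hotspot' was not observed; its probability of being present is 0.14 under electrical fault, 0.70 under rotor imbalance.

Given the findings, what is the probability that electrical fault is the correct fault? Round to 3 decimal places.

By Bayes' rule with conditional independence, the unnormalized weight for each hypothesis is prior × ∏ likelihoods (using 1 − P(present | H) for each absent finding):
  electrical fault: 0.51 × 0.62 × (1 − 0.14) = 0.27193
  rotor imbalance: 0.49 × 0.06 × (1 − 0.70) = 0.00882
Marginal likelihood of the evidence = 0.28075.
P(electrical fault | evidence) = 0.27193 / 0.28075 ≈ 0.969.

0.969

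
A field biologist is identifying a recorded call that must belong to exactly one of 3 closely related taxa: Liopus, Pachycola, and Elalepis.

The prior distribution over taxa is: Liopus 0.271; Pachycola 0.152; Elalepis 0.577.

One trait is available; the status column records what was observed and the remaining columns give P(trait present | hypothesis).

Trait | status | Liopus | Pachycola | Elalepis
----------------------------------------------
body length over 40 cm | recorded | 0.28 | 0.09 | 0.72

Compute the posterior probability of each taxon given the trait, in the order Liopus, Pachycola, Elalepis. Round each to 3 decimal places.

0.150, 0.027, 0.823

For each hypothesis, the unnormalized posterior weight is prior × likelihood:
  Liopus: 0.271 × 0.28 = 0.07588
  Pachycola: 0.152 × 0.09 = 0.01368
  Elalepis: 0.577 × 0.72 = 0.41544
The unnormalized weights sum to 0.505.
P(Liopus | evidence) = 0.07588 / 0.505 ≈ 0.150
P(Pachycola | evidence) = 0.01368 / 0.505 ≈ 0.027
P(Elalepis | evidence) = 0.41544 / 0.505 ≈ 0.823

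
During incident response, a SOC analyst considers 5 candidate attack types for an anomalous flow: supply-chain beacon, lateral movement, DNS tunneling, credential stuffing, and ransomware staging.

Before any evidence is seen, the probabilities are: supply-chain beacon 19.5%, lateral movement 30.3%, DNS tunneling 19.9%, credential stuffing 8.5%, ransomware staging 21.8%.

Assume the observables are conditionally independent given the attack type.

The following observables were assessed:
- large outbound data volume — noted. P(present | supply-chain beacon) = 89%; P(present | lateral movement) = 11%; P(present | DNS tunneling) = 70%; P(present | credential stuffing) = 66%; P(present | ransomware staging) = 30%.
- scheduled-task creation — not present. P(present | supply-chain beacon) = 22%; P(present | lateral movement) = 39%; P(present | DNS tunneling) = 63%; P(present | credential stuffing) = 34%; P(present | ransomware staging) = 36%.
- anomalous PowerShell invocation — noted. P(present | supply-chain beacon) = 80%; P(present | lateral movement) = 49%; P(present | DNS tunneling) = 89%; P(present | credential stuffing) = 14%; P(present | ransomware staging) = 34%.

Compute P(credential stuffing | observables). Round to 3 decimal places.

For each hypothesis, the unnormalized posterior weight is prior × product of the observable likelihoods (using 1 − P(present | H) for each absent observable):
  supply-chain beacon: 0.195 × 0.89 × (1 − 0.22) × 0.80 = 0.1083
  lateral movement: 0.303 × 0.11 × (1 − 0.39) × 0.49 = 0.0099623
  DNS tunneling: 0.199 × 0.70 × (1 − 0.63) × 0.89 = 0.045871
  credential stuffing: 0.085 × 0.66 × (1 − 0.34) × 0.14 = 0.0051836
  ransomware staging: 0.218 × 0.30 × (1 − 0.36) × 0.34 = 0.014231
Normalizing constant Z = 0.1083 + 0.0099623 + 0.045871 + 0.0051836 + 0.014231 = 0.18354.
P(credential stuffing | evidence) = 0.0051836 / 0.18354 ≈ 0.028.

0.028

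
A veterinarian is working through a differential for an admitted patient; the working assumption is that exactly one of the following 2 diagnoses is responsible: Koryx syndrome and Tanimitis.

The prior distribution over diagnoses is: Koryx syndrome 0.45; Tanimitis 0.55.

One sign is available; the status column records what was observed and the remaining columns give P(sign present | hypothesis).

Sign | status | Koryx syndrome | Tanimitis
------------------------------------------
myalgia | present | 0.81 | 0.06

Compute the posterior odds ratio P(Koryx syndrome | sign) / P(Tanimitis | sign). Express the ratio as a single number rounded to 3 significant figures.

11.0

Unnormalized posterior weight (prior times the sign likelihood) for each of the two hypotheses:
  Koryx syndrome: 0.45 × 0.81 = 0.3645
  Tanimitis: 0.55 × 0.06 = 0.033
Odds(Koryx syndrome : Tanimitis) = 0.3645 / 0.033 ≈ 11.0.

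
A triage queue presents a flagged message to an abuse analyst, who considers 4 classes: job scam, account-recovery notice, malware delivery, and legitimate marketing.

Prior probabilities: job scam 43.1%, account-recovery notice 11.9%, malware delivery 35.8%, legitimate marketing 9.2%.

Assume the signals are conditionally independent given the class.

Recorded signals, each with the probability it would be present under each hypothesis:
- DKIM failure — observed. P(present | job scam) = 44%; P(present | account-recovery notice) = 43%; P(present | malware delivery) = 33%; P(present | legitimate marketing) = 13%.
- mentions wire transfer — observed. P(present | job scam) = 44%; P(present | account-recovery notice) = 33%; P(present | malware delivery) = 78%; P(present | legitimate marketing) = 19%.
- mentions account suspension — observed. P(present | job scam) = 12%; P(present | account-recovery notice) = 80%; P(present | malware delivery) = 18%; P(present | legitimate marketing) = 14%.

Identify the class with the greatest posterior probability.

Multiply each prior by the joint likelihood of the signal pattern:
  job scam: 0.431 × 0.44 × 0.44 × 0.12 = 0.010013
  account-recovery notice: 0.119 × 0.43 × 0.33 × 0.80 = 0.013509
  malware delivery: 0.358 × 0.33 × 0.78 × 0.18 = 0.016587
  legitimate marketing: 0.092 × 0.13 × 0.19 × 0.14 = 0.00031814
Marginal likelihood of the evidence = 0.040427.
P(job scam | evidence) ≈ 0.010013 / 0.040427 ≈ 0.248
P(account-recovery notice | evidence) ≈ 0.013509 / 0.040427 ≈ 0.334
P(malware delivery | evidence) ≈ 0.016587 / 0.040427 ≈ 0.410
P(legitimate marketing | evidence) ≈ 0.00031814 / 0.040427 ≈ 0.008
The largest is 0.410, so malware delivery is most probable.

malware delivery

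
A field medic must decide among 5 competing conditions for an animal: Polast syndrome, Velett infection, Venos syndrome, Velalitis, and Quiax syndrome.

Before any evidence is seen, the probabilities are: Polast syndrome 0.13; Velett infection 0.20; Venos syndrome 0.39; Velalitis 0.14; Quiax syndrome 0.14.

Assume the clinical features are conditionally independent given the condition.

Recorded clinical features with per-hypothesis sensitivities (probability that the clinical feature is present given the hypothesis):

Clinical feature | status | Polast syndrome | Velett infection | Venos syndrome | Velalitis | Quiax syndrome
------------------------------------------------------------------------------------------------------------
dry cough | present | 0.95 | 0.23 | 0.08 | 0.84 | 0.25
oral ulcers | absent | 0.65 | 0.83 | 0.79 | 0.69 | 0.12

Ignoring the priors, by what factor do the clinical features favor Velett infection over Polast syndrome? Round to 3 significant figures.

Joint likelihood of the clinical feature pattern under each hypothesis (using 1 − P(present | H) for each absent clinical feature):
  Velett infection: 0.23 × (1 − 0.83) = 0.0391
  Polast syndrome: 0.95 × (1 − 0.65) = 0.3325
Bayes factor = 0.0391 / 0.3325 ≈ 0.118

0.118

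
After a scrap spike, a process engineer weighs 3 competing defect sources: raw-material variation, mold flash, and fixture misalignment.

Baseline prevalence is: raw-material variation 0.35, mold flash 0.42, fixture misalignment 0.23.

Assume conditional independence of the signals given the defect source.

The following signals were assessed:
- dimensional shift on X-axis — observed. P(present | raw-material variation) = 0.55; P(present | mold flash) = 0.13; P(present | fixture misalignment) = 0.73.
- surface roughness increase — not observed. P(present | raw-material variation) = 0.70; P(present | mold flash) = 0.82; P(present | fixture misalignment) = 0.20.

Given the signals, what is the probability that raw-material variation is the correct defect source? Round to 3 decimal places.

0.286

By Bayes' rule with conditional independence, the unnormalized weight for each hypothesis is prior × ∏ likelihoods (using 1 − P(present | H) for each absent signal):
  raw-material variation: 0.35 × 0.55 × (1 − 0.70) = 0.05775
  mold flash: 0.42 × 0.13 × (1 − 0.82) = 0.009828
  fixture misalignment: 0.23 × 0.73 × (1 − 0.20) = 0.13432
The unnormalized weights sum to 0.2019.
P(raw-material variation | evidence) = 0.05775 / 0.2019 ≈ 0.286.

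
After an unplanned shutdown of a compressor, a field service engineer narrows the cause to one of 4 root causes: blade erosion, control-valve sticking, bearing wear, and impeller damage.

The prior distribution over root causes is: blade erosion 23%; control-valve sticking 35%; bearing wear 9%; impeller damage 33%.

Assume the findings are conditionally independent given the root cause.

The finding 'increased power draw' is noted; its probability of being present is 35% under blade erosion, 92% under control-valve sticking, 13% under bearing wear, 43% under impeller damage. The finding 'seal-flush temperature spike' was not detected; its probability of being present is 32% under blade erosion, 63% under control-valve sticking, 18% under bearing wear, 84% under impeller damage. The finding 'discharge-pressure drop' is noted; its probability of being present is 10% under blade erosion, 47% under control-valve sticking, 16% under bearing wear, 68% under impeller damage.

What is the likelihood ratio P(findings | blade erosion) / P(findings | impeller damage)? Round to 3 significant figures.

0.509

Joint likelihood of the evidence pattern under each hypothesis (using 1 − P(present | H) for each absent finding):
  blade erosion: 0.35 × (1 − 0.32) × 0.10 = 0.0238
  impeller damage: 0.43 × (1 − 0.84) × 0.68 = 0.046784
Bayes factor = 0.0238 / 0.046784 ≈ 0.509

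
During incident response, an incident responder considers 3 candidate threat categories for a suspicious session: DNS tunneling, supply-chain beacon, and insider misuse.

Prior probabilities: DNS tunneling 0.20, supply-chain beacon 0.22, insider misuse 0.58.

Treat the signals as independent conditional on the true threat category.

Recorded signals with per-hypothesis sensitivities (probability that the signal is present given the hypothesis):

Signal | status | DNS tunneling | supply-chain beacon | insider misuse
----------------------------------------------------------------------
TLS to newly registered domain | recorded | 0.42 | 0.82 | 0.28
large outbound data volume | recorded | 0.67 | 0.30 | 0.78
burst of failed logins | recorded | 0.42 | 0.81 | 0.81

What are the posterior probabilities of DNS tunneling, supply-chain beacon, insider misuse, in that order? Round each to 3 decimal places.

0.139, 0.258, 0.603

By Bayes' rule with conditional independence, the unnormalized weight for each hypothesis is prior × ∏ likelihoods:
  DNS tunneling: 0.20 × 0.42 × 0.67 × 0.42 = 0.023638
  supply-chain beacon: 0.22 × 0.82 × 0.30 × 0.81 = 0.043837
  insider misuse: 0.58 × 0.28 × 0.78 × 0.81 = 0.1026
Normalizing constant Z = 0.023638 + 0.043837 + 0.1026 = 0.17008.
P(DNS tunneling | evidence) = 0.023638 / 0.17008 ≈ 0.139
P(supply-chain beacon | evidence) = 0.043837 / 0.17008 ≈ 0.258
P(insider misuse | evidence) = 0.1026 / 0.17008 ≈ 0.603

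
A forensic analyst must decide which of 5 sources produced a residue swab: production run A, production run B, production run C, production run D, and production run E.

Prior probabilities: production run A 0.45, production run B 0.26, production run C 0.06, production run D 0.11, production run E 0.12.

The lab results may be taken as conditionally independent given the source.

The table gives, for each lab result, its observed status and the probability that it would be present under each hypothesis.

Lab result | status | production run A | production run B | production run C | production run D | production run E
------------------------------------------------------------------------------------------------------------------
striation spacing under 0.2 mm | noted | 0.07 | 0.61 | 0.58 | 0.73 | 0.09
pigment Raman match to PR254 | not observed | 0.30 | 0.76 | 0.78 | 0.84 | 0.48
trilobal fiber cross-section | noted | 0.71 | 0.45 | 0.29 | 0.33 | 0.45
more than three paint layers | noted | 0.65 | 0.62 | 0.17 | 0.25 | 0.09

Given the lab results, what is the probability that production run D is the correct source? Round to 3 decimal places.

By Bayes' rule with conditional independence, the unnormalized weight for each hypothesis is prior × ∏ likelihoods (using 1 − P(present | H) for each absent lab result):
  production run A: 0.45 × 0.07 × (1 − 0.30) × 0.71 × 0.65 = 0.010176
  production run B: 0.26 × 0.61 × (1 − 0.76) × 0.45 × 0.62 = 0.01062
  production run C: 0.06 × 0.58 × (1 − 0.78) × 0.29 × 0.17 = 0.00037744
  production run D: 0.11 × 0.73 × (1 − 0.84) × 0.33 × 0.25 = 0.00106
  production run E: 0.12 × 0.09 × (1 − 0.48) × 0.45 × 0.09 = 0.00022745
Marginal likelihood of the evidence = 0.022461.
P(production run D | evidence) = 0.00106 / 0.022461 ≈ 0.047.

0.047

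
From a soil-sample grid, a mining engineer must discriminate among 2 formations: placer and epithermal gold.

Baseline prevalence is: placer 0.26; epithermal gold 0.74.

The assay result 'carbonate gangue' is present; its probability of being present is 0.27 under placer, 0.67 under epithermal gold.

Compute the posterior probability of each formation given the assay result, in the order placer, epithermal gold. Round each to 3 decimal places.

0.124, 0.876

For each hypothesis, the unnormalized posterior weight is prior × likelihood:
  placer: 0.26 × 0.27 = 0.0702
  epithermal gold: 0.74 × 0.67 = 0.4958
Marginal likelihood of the evidence = 0.566.
P(placer | evidence) = 0.0702 / 0.566 ≈ 0.124
P(epithermal gold | evidence) = 0.4958 / 0.566 ≈ 0.876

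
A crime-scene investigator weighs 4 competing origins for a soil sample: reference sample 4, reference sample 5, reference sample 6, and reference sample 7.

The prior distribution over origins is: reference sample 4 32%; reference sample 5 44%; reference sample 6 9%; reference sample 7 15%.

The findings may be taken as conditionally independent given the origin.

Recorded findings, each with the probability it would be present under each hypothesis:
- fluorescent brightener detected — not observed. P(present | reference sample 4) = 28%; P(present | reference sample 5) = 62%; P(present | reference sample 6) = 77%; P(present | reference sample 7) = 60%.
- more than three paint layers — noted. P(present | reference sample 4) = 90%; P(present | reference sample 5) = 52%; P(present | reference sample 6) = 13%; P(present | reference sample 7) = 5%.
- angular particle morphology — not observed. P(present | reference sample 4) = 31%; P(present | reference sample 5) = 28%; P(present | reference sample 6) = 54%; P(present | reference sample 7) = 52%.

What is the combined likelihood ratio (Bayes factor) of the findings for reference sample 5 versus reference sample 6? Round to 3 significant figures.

The Bayes factor is the ratio of the joint likelihoods of the evidence pattern under the two hypotheses (using 1 − P(present | H) for each absent finding).
  reference sample 5: (1 − 0.62) × 0.52 × (1 − 0.28) = 0.14227
  reference sample 6: (1 − 0.77) × 0.13 × (1 − 0.54) = 0.013754
Bayes factor = 0.14227 / 0.013754 ≈ 10.3

10.3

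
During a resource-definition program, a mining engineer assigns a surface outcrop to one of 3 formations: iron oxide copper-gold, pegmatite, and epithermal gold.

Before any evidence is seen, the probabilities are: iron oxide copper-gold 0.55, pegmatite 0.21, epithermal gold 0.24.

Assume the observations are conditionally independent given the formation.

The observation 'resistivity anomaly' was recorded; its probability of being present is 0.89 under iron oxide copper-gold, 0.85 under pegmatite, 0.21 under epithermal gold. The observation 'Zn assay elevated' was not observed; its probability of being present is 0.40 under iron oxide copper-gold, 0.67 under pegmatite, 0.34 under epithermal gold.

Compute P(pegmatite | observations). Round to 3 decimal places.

For each hypothesis, the unnormalized posterior weight is prior × product of the observation likelihoods (using 1 − P(present | H) for each absent observation):
  iron oxide copper-gold: 0.55 × 0.89 × (1 − 0.40) = 0.2937
  pegmatite: 0.21 × 0.85 × (1 − 0.67) = 0.058905
  epithermal gold: 0.24 × 0.21 × (1 − 0.34) = 0.033264
The unnormalized weights sum to 0.38587.
P(pegmatite | evidence) = 0.058905 / 0.38587 ≈ 0.153.

0.153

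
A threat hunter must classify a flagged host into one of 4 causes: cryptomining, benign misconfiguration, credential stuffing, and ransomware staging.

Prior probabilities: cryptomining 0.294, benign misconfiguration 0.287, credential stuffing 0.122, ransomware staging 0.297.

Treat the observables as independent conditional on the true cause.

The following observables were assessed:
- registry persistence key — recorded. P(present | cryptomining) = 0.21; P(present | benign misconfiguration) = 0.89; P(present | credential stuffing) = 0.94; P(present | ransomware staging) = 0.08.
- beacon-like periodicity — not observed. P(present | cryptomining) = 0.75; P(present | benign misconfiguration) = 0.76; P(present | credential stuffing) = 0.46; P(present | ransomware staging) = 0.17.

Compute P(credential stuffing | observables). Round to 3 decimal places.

By Bayes' rule with conditional independence, the unnormalized weight for each hypothesis is prior × ∏ likelihoods (using 1 − P(present | H) for each absent observable):
  cryptomining: 0.294 × 0.21 × (1 − 0.75) = 0.015435
  benign misconfiguration: 0.287 × 0.89 × (1 − 0.76) = 0.061303
  credential stuffing: 0.122 × 0.94 × (1 − 0.46) = 0.061927
  ransomware staging: 0.297 × 0.08 × (1 − 0.17) = 0.019721
Normalizing constant Z = 0.015435 + 0.061303 + 0.061927 + 0.019721 = 0.15839.
P(credential stuffing | evidence) = 0.061927 / 0.15839 ≈ 0.391.

0.391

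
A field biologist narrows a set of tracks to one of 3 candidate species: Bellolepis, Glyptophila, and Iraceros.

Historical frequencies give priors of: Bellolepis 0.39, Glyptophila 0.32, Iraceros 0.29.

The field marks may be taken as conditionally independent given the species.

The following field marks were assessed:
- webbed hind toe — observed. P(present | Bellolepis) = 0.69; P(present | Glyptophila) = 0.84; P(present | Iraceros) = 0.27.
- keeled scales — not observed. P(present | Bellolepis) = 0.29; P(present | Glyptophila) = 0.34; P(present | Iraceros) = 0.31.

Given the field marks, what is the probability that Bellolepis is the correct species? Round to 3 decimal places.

0.452

By Bayes' rule with conditional independence, the unnormalized weight for each hypothesis is prior × ∏ likelihoods (using 1 − P(present | H) for each absent field mark):
  Bellolepis: 0.39 × 0.69 × (1 − 0.29) = 0.19106
  Glyptophila: 0.32 × 0.84 × (1 − 0.34) = 0.17741
  Iraceros: 0.29 × 0.27 × (1 − 0.31) = 0.054027
The unnormalized weights sum to 0.4225.
P(Bellolepis | evidence) = 0.19106 / 0.4225 ≈ 0.452.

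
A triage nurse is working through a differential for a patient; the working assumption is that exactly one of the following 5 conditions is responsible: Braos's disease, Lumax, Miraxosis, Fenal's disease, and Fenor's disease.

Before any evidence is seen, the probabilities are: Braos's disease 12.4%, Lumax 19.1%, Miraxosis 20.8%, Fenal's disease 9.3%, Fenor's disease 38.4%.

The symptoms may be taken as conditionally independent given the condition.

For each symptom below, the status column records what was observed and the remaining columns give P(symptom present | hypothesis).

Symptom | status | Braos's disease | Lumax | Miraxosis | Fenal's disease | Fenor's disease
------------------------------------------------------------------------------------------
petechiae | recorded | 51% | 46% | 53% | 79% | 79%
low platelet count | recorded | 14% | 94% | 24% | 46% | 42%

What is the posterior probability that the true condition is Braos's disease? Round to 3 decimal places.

Multiply each prior by the joint likelihood of the symptom pattern:
  Braos's disease: 0.124 × 0.51 × 0.14 = 0.0088536
  Lumax: 0.191 × 0.46 × 0.94 = 0.082588
  Miraxosis: 0.208 × 0.53 × 0.24 = 0.026458
  Fenal's disease: 0.093 × 0.79 × 0.46 = 0.033796
  Fenor's disease: 0.384 × 0.79 × 0.42 = 0.12741
The unnormalized weights sum to 0.27911.
P(Braos's disease | evidence) = 0.0088536 / 0.27911 ≈ 0.032.

0.032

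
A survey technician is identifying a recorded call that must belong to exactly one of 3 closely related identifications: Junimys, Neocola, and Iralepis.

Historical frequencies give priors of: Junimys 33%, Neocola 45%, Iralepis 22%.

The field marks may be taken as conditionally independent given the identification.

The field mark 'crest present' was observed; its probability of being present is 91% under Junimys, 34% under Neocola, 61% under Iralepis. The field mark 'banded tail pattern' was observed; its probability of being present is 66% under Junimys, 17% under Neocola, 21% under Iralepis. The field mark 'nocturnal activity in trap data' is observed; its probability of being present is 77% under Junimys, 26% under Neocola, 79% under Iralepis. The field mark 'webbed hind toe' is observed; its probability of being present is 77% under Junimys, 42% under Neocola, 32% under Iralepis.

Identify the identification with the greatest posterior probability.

Junimys

For each hypothesis, the unnormalized posterior weight is prior × product of the field mark likelihoods:
  Junimys: 0.33 × 0.91 × 0.66 × 0.77 × 0.77 = 0.11751
  Neocola: 0.45 × 0.34 × 0.17 × 0.26 × 0.42 = 0.0028403
  Iralepis: 0.22 × 0.61 × 0.21 × 0.79 × 0.32 = 0.0071244
Marginal likelihood of the evidence = 0.12748.
P(Junimys | evidence) ≈ 0.11751 / 0.12748 ≈ 0.922
P(Neocola | evidence) ≈ 0.0028403 / 0.12748 ≈ 0.022
P(Iralepis | evidence) ≈ 0.0071244 / 0.12748 ≈ 0.056
The largest is 0.922, so Junimys is most probable.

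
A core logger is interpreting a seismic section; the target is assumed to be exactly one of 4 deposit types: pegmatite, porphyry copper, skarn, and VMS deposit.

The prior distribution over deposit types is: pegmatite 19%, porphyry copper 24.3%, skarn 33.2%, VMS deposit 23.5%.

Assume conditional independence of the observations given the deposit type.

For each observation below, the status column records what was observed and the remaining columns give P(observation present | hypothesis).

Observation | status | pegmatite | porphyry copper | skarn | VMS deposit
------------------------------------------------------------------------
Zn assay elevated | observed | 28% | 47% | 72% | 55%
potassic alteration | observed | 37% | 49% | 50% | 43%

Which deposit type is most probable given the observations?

For each hypothesis, the unnormalized posterior weight is prior × product of the observation likelihoods:
  pegmatite: 0.190 × 0.28 × 0.37 = 0.019684
  porphyry copper: 0.243 × 0.47 × 0.49 = 0.055963
  skarn: 0.332 × 0.72 × 0.50 = 0.11952
  VMS deposit: 0.235 × 0.55 × 0.43 = 0.055578
Marginal likelihood of the evidence = 0.25074.
P(pegmatite | evidence) ≈ 0.019684 / 0.25074 ≈ 0.079
P(porphyry copper | evidence) ≈ 0.055963 / 0.25074 ≈ 0.223
P(skarn | evidence) ≈ 0.11952 / 0.25074 ≈ 0.477
P(VMS deposit | evidence) ≈ 0.055578 / 0.25074 ≈ 0.222
The largest is 0.477, so skarn is most probable.

skarn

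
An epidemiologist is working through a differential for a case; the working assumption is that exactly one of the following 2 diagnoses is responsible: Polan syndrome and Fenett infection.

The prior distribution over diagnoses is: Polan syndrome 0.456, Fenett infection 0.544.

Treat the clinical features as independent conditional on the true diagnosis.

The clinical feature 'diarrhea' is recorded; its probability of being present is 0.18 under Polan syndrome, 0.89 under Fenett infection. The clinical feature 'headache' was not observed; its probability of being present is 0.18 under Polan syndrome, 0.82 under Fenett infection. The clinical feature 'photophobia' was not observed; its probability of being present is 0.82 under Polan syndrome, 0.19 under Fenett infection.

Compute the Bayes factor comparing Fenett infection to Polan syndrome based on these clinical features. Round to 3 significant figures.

4.88

The Bayes factor is the ratio of the joint likelihoods of the clinical feature pattern under the two hypotheses (using 1 − P(present | H) for each absent clinical feature).
  Fenett infection: 0.89 × (1 − 0.82) × (1 − 0.19) = 0.12976
  Polan syndrome: 0.18 × (1 − 0.18) × (1 − 0.82) = 0.026568
Bayes factor = 0.12976 / 0.026568 ≈ 4.88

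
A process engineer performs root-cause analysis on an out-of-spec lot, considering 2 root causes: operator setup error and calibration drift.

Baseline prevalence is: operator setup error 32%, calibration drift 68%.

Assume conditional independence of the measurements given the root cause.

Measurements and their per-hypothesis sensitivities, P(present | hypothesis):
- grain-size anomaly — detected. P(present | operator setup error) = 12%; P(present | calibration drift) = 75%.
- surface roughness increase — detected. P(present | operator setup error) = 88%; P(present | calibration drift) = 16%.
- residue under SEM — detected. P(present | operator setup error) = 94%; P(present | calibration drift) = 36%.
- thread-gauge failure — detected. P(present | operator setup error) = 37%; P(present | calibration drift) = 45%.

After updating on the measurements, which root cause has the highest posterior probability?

Multiply each prior by the joint likelihood of the measurement pattern:
  operator setup error: 0.32 × 0.12 × 0.88 × 0.94 × 0.37 = 0.011753
  calibration drift: 0.68 × 0.75 × 0.16 × 0.36 × 0.45 = 0.013219
Normalizing constant Z = 0.011753 + 0.013219 = 0.024972.
P(operator setup error | evidence) ≈ 0.011753 / 0.024972 ≈ 0.471
P(calibration drift | evidence) ≈ 0.013219 / 0.024972 ≈ 0.529
The largest is 0.529, so calibration drift is most probable.

calibration drift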